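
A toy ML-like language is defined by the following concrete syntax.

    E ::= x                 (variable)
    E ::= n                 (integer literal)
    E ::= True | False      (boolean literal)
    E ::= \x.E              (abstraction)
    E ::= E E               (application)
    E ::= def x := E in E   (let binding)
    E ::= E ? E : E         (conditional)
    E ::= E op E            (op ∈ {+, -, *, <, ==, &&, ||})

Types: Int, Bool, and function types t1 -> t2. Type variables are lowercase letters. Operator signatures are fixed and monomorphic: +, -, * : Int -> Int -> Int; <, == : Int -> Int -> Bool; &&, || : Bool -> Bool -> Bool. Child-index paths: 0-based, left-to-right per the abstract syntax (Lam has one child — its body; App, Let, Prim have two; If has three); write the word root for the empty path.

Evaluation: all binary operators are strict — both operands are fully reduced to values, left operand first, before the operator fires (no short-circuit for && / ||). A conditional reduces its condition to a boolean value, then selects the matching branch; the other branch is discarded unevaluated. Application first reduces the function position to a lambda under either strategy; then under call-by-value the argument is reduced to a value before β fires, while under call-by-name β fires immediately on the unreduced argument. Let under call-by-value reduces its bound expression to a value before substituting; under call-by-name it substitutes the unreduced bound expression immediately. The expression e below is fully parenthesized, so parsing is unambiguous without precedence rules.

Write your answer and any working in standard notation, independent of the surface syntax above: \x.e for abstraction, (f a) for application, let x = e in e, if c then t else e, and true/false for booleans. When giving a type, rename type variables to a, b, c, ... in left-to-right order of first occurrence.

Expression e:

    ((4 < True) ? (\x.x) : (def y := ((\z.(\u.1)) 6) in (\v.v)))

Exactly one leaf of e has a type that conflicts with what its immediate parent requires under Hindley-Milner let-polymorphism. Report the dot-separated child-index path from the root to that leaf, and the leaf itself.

Answer: 0.1 : true

Derivation:
  unify Int ~ Int
  unify Bool ~ Int
  FAIL: mismatch Bool ~ Int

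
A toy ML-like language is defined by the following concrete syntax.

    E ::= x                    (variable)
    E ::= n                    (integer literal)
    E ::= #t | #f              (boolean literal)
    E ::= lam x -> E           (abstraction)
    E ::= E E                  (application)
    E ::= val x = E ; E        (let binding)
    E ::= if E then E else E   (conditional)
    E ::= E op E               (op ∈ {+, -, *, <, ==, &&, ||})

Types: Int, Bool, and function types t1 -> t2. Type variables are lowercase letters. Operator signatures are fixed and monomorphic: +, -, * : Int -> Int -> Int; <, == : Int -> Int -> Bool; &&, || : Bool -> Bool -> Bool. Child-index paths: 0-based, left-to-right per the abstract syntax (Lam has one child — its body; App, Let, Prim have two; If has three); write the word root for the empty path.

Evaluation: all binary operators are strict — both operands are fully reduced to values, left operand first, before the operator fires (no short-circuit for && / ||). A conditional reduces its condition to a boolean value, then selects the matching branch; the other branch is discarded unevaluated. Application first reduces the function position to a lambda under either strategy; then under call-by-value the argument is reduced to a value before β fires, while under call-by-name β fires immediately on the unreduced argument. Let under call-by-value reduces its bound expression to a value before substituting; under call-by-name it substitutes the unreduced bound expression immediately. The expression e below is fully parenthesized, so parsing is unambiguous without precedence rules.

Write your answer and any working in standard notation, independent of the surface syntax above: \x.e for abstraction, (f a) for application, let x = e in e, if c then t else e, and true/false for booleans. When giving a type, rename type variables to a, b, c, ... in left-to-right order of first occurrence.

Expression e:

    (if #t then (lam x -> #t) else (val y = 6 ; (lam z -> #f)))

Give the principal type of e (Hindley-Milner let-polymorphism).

Derivation:
  unify Bool ~ Bool
\x._ : a -> Bool
let y : Int
\z._ : b -> Bool
  unify a -> Bool ~ b -> Bool
  unify a ~ b
  unify Bool ~ Bool

Answer: a -> Bool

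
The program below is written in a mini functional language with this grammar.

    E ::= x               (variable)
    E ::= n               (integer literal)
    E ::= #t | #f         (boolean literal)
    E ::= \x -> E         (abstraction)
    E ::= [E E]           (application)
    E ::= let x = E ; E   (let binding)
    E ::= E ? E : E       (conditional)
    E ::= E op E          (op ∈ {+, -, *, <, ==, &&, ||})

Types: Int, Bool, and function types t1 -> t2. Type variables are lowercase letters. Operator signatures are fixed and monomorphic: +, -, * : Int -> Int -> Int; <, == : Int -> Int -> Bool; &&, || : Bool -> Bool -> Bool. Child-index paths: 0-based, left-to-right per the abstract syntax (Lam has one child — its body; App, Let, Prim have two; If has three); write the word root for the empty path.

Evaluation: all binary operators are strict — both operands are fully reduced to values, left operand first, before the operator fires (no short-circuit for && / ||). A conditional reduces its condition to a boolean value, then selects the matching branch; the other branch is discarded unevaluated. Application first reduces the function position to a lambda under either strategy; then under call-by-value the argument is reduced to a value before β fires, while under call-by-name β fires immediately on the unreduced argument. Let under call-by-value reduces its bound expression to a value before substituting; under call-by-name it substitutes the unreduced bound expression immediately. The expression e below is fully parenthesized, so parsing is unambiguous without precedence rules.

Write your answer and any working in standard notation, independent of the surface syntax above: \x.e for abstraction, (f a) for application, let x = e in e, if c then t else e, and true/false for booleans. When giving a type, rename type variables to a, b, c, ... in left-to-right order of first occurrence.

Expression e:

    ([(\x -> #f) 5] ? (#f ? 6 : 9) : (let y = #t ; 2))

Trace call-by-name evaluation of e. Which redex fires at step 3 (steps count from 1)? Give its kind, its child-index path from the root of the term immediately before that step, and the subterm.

Trace:
step 0: (if ((\x.false) 5) then (if false then 6 else 9) else (let y = true in 2))
step 1: [beta@0] (if false then (if false then 6 else 9) else (let y = true in 2))
step 2: [if@root] (let y = true in 2)
step 3: [let@root] 2

Answer: let at root : (let y = true in 2)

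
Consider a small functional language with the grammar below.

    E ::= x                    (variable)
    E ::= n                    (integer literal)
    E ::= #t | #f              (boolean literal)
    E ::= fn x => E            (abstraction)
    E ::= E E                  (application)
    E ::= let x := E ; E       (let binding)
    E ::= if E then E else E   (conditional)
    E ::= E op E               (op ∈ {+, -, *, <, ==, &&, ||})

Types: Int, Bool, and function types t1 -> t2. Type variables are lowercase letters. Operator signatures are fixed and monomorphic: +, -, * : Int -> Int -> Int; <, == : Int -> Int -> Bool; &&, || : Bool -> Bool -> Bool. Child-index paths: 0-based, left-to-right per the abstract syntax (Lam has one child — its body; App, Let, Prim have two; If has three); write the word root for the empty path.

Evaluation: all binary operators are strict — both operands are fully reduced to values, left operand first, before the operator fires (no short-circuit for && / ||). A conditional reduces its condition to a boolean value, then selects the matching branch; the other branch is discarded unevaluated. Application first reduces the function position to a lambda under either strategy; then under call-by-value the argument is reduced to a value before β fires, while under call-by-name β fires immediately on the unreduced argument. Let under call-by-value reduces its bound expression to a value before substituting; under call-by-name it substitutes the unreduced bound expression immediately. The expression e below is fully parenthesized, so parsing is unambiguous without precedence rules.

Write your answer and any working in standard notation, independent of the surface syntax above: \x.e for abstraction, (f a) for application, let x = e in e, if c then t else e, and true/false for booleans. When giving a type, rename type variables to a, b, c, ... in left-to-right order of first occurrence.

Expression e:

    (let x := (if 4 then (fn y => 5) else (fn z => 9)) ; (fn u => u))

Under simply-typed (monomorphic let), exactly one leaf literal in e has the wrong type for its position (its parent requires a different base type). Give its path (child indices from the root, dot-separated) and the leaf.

Trace:
  unify Int ~ Bool
  FAIL: mismatch Int ~ Bool

Answer: 0.0 : 4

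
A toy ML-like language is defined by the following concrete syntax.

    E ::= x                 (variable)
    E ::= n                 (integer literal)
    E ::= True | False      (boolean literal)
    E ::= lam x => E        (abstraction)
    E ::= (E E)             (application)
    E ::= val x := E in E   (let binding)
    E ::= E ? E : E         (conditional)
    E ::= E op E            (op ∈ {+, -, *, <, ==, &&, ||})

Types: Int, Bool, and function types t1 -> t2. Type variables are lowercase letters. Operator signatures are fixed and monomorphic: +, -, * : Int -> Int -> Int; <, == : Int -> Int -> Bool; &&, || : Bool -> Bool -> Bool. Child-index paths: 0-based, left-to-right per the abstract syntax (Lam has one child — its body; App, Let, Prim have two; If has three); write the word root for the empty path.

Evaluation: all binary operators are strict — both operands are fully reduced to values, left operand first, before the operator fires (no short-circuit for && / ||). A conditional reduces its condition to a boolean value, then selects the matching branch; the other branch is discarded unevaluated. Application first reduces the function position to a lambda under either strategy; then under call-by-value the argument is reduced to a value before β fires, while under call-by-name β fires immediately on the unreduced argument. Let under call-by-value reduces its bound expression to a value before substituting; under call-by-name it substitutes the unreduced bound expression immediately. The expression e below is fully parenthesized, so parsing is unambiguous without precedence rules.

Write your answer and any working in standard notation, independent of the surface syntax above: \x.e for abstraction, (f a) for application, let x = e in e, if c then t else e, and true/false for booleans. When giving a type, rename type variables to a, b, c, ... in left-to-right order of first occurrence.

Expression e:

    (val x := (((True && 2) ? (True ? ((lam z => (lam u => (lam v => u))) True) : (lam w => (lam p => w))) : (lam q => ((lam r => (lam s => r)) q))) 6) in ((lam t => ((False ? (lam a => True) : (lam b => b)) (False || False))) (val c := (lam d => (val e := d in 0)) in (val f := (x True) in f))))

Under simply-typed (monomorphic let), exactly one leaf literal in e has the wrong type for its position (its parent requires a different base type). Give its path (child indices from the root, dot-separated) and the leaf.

Working:
  unify Bool ~ Bool
  unify Int ~ Bool
  FAIL: mismatch Int ~ Bool

Answer: 0.0.0.1 : 2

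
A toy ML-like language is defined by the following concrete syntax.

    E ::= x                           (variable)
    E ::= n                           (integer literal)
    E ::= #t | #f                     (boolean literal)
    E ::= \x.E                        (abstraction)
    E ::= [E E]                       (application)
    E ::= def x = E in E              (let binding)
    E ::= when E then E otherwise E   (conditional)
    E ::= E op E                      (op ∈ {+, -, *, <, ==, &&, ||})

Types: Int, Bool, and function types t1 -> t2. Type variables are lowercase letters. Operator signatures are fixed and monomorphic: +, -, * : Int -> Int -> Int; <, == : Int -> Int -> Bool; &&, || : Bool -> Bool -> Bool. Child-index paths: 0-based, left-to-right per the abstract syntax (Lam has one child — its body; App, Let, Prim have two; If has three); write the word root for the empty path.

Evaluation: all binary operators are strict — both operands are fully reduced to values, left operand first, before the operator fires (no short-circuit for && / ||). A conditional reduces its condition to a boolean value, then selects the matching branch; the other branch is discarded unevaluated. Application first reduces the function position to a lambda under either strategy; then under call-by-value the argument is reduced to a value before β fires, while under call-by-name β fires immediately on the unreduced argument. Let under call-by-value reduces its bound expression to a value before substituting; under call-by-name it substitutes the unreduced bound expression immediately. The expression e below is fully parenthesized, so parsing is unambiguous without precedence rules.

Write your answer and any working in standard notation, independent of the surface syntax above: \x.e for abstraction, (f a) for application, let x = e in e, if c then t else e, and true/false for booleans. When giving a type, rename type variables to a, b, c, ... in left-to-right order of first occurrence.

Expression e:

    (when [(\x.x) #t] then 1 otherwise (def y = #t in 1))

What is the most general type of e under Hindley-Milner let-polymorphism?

Answer: Int

Trace:
x : a
\x._ : a -> a
  unify a -> a ~ Bool -> b
  unify a ~ Bool
  unify Bool ~ b
_ _ : Bool
  unify Bool ~ Bool
let y : Bool
  unify Int ~ Int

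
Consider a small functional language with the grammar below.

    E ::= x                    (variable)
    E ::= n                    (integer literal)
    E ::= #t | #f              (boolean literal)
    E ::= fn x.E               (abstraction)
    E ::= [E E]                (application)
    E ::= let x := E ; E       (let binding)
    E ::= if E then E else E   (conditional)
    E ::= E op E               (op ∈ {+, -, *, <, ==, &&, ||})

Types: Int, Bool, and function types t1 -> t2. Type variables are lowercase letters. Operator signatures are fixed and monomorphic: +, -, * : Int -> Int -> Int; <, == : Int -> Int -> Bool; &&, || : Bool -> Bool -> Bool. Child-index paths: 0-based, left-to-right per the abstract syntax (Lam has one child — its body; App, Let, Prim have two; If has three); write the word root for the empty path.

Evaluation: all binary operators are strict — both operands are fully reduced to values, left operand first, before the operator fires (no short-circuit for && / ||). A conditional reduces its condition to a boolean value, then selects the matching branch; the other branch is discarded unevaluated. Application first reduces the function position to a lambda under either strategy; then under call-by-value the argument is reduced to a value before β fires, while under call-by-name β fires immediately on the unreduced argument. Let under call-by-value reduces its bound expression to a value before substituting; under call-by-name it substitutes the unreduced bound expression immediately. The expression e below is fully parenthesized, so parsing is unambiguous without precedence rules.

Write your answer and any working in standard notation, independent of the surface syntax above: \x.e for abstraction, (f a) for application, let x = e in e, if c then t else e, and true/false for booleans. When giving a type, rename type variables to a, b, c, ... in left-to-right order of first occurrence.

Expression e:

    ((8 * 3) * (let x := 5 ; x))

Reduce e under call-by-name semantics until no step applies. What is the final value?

Answer: 120

Working:
step 0: ((8 * 3) * (let x = 5 in x))
step 1: [delta@0] (24 * (let x = 5 in x))
step 2: [let@1] (24 * 5)
step 3: [delta@root] 120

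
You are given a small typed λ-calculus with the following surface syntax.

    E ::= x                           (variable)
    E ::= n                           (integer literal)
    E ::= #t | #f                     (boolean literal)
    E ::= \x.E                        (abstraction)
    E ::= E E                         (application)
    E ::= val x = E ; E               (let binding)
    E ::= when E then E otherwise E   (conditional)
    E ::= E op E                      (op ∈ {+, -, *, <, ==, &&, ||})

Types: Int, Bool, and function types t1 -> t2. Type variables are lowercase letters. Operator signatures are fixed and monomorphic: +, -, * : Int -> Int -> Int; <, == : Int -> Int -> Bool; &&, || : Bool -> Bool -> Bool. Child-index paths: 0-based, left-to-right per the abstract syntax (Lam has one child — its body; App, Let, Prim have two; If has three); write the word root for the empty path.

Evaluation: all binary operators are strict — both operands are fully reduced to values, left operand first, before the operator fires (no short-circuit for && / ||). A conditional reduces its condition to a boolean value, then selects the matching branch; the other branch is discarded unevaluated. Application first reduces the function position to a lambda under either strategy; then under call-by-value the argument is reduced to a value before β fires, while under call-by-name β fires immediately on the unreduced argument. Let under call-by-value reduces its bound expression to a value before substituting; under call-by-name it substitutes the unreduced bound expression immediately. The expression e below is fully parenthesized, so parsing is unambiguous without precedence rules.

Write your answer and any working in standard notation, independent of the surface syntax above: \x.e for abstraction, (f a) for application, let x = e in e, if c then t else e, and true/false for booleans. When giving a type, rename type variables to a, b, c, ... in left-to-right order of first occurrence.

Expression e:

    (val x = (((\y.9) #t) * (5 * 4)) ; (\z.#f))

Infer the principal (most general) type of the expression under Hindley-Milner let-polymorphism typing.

Answer: a -> Bool

Working:
\y._ : a -> Int
  unify a -> Int ~ Bool -> b
  unify a ~ Bool
  unify Int ~ b
_ _ : Int
  unify Int ~ Int
  unify Int ~ Int
  unify Int ~ Int
  unify Int ~ Int
let x : Int
\z._ : c -> Bool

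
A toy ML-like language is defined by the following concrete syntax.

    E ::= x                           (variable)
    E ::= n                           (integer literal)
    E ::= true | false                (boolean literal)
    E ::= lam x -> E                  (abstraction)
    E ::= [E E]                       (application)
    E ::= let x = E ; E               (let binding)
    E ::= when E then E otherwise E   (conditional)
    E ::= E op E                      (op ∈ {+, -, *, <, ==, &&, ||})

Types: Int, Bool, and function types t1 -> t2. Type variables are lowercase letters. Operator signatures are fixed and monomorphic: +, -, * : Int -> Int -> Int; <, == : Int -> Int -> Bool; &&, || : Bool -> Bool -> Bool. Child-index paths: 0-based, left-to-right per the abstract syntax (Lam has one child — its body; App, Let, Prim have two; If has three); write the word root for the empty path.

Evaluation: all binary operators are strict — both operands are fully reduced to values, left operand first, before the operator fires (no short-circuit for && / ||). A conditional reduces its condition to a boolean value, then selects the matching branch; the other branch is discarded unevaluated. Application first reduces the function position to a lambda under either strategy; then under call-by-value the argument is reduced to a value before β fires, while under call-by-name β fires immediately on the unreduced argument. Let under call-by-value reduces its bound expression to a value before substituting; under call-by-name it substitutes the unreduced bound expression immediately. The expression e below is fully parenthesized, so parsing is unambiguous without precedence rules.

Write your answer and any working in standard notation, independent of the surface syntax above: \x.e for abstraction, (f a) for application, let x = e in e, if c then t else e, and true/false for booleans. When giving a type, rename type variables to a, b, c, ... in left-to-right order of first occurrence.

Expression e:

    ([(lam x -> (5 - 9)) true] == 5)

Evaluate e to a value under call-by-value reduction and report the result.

Answer: false

Working:
step 0: (((\x.(5 - 9)) true) == 5)
step 1: [beta@0] ((5 - 9) == 5)
step 2: [delta@0] (-4 == 5)
step 3: [delta@root] false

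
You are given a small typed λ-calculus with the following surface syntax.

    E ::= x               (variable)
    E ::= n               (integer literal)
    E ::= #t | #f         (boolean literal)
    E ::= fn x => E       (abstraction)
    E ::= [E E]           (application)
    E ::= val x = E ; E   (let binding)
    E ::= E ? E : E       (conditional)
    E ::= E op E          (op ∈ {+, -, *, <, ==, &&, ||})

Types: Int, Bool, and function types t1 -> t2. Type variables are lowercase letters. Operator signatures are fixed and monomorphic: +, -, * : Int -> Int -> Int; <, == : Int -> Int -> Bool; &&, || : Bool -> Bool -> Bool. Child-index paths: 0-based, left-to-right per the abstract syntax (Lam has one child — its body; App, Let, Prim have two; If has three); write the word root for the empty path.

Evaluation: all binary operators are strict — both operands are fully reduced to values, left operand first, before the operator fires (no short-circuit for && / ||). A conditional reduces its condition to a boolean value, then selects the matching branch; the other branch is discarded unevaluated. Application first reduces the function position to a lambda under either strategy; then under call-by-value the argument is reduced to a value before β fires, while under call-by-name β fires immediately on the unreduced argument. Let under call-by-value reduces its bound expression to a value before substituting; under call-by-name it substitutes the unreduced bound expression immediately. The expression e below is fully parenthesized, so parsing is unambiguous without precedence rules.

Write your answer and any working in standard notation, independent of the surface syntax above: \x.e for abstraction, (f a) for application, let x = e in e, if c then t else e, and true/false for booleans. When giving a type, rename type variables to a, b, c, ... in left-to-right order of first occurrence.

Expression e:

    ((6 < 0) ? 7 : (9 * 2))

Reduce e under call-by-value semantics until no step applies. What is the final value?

Answer: 18

Derivation:
step 0: (if (6 < 0) then 7 else (9 * 2))
step 1: [delta@0] (if false then 7 else (9 * 2))
step 2: [if@root] (9 * 2)
step 3: [delta@root] 18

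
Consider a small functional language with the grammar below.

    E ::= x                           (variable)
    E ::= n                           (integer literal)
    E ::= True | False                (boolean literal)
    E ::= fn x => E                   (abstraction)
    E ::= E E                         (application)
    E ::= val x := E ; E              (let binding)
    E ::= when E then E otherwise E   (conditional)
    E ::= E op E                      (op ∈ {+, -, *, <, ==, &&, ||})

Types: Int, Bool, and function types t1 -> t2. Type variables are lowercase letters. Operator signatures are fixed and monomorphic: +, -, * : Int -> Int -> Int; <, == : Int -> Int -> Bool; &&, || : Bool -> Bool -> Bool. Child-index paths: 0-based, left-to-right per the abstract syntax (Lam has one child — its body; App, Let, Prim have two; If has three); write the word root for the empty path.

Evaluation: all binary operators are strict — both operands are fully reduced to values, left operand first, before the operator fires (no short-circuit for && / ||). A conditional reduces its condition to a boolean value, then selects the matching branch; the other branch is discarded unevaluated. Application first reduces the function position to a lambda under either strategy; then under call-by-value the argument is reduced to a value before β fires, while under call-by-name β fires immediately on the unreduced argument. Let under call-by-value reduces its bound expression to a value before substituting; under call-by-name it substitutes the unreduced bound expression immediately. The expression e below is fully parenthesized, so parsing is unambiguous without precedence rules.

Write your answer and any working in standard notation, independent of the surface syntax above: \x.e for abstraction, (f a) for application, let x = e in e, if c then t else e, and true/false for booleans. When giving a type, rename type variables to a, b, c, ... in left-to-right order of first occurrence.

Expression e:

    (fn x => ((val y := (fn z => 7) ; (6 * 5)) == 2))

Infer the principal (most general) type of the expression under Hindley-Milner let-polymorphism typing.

Trace:
\z._ : b -> Int
let y : forall. b -> Int
  unify Int ~ Int
  unify Int ~ Int
  unify Int ~ Int
  unify Int ~ Int
\x._ : a -> Bool

Answer: a -> Bool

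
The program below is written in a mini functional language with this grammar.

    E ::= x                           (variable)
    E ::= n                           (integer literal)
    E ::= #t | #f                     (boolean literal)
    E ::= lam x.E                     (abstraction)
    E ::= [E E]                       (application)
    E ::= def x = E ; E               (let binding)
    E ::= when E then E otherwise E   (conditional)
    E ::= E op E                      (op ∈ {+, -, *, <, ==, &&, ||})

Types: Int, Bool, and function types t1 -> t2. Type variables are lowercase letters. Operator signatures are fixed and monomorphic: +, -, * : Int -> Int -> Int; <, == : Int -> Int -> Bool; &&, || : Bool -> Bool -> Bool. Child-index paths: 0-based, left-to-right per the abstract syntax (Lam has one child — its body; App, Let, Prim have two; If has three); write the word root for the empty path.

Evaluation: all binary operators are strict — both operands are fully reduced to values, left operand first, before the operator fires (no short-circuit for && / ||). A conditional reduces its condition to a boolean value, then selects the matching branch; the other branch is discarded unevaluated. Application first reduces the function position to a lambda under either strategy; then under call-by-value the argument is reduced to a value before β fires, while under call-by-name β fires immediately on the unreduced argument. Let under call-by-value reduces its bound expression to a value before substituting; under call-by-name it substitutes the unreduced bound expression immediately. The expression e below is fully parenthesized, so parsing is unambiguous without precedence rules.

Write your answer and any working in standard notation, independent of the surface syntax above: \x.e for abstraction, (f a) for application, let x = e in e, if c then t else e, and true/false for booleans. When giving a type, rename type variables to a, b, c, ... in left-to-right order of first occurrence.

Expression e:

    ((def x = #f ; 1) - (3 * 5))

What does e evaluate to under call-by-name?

Derivation:
step 0: ((let x = false in 1) - (3 * 5))
step 1: [let@0] (1 - (3 * 5))
step 2: [delta@1] (1 - 15)
step 3: [delta@root] -14

Answer: -14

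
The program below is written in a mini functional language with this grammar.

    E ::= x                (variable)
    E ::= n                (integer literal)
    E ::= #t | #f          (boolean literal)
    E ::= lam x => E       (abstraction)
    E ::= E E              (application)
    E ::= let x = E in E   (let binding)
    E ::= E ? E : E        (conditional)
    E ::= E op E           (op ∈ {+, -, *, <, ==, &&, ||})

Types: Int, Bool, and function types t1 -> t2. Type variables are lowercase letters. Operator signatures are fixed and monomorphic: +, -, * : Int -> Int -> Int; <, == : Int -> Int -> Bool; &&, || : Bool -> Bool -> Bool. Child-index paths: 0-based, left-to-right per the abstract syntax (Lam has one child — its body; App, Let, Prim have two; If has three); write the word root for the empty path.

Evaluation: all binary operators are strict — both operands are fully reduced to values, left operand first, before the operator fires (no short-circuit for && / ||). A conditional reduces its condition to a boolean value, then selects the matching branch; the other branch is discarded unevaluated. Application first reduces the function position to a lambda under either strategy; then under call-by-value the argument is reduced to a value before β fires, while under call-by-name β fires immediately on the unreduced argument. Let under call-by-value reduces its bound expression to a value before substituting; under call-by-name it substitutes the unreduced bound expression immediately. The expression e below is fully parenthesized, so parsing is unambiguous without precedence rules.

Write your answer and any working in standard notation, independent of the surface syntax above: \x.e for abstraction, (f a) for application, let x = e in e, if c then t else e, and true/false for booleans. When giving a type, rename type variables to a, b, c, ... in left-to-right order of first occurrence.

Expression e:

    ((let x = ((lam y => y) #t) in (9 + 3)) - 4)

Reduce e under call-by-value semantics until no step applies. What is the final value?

Derivation:
step 0: ((let x = ((\y.y) true) in (9 + 3)) - 4)
step 1: [beta@0.0] ((let x = true in (9 + 3)) - 4)
step 2: [let@0] ((9 + 3) - 4)
step 3: [delta@0] (12 - 4)
step 4: [delta@root] 8

Answer: 8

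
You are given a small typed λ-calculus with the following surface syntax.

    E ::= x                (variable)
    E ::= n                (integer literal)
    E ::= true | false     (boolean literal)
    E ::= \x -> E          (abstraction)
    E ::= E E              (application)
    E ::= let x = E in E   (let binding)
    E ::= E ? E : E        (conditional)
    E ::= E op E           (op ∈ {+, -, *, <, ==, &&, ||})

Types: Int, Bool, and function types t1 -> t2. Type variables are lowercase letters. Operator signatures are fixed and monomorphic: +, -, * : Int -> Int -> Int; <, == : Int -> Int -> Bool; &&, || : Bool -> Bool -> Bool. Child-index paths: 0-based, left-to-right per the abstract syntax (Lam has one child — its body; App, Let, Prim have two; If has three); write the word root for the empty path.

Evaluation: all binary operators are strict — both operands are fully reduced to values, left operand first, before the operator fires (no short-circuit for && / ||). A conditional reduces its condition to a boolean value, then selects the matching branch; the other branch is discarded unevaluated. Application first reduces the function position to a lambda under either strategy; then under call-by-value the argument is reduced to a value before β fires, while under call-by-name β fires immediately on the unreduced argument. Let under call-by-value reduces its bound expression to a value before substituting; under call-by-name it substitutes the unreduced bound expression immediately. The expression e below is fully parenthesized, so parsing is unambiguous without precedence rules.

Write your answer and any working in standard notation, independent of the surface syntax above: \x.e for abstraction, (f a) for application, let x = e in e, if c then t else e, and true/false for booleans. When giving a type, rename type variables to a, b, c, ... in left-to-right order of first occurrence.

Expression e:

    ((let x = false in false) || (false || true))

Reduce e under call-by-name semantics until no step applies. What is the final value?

Trace:
step 0: ((let x = false in false) || (false || true))
step 1: [let@0] (false || (false || true))
step 2: [delta@1] (false || true)
step 3: [delta@root] true

Answer: true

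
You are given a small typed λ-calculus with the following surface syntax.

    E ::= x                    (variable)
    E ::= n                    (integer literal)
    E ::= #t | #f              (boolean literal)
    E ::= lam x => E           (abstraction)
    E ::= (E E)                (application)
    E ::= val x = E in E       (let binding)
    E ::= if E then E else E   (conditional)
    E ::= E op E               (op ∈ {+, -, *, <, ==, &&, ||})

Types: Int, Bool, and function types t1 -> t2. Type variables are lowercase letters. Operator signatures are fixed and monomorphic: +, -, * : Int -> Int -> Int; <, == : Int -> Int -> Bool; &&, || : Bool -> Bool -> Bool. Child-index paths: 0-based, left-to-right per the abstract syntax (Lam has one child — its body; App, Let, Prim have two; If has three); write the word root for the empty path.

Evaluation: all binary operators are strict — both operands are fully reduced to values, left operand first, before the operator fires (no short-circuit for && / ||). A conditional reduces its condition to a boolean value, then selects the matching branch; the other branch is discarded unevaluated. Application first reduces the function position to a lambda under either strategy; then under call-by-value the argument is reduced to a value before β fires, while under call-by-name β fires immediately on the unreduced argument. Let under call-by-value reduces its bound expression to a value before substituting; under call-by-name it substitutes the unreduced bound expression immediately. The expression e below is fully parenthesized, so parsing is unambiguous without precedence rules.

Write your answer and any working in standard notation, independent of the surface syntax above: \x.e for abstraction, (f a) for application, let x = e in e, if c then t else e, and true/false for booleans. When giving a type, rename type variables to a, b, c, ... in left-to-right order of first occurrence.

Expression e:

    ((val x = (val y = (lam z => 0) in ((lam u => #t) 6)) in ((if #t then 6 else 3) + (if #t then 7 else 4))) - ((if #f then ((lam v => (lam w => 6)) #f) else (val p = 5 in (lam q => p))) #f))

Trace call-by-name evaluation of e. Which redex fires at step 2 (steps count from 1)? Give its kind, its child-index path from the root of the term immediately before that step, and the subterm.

Answer: if at 0.0 : (if true then 6 else 3)

Derivation:
step 0: ((let x = (let y = (\z.0) in ((\u.true) 6)) in ((if true then 6 else 3) + (if true then 7 else 4))) - ((if false then ((\v.(\w.6)) false) else (let p = 5 in (\q.p))) false))
step 1: [let@0] (((if true then 6 else 3) + (if true then 7 else 4)) - ((if false then ((\v.(\w.6)) false) else (let p = 5 in (\q.p))) false))
step 2: [if@0.0] ((6 + (if true then 7 else 4)) - ((if false then ((\v.(\w.6)) false) else (let p = 5 in (\q.p))) false))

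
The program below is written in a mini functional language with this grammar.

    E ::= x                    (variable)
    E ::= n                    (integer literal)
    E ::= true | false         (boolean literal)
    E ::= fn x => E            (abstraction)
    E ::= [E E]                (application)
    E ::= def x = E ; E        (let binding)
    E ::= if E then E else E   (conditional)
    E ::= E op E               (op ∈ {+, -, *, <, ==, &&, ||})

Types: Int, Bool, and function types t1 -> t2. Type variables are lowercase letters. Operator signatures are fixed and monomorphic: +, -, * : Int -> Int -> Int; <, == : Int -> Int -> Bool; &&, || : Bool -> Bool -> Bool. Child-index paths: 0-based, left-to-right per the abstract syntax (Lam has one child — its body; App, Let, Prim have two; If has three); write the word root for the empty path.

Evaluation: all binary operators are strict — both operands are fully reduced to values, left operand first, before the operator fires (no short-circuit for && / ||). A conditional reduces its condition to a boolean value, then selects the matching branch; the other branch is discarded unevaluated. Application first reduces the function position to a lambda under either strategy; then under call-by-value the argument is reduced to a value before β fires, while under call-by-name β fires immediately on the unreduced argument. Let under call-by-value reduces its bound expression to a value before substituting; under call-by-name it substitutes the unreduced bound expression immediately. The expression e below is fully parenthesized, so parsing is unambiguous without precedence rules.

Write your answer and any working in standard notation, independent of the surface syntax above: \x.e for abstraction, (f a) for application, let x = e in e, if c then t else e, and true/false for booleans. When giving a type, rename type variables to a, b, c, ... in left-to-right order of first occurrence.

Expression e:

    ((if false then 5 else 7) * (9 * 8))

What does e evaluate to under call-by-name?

Working:
step 0: ((if false then 5 else 7) * (9 * 8))
step 1: [if@0] (7 * (9 * 8))
step 2: [delta@1] (7 * 72)
step 3: [delta@root] 504

Answer: 504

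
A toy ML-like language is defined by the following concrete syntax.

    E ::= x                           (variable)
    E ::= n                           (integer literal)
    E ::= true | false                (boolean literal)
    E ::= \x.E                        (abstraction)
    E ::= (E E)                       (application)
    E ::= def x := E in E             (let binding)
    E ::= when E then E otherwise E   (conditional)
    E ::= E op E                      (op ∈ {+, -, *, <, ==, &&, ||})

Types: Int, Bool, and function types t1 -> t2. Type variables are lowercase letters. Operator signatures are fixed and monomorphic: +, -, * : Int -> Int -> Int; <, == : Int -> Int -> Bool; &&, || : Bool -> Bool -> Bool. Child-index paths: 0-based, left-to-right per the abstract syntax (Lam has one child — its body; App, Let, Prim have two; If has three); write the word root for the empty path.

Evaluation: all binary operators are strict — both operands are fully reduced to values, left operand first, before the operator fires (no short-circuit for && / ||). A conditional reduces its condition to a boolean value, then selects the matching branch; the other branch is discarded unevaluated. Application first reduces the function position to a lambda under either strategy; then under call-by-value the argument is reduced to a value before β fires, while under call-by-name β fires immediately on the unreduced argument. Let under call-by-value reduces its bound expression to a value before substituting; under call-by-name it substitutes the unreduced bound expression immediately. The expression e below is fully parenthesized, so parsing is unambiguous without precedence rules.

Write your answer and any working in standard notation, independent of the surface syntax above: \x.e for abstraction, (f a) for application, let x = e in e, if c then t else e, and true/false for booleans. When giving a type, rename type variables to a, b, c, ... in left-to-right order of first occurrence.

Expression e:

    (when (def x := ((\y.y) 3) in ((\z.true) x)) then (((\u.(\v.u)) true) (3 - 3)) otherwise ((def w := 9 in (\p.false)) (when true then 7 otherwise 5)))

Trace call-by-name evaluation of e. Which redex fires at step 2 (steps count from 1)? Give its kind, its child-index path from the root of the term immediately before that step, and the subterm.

Answer: beta at 0 : ((\z.true) ((\y.y) 3))

Derivation:
step 0: (if (let x = ((\y.y) 3) in ((\z.true) x)) then (((\u.(\v.u)) true) (3 - 3)) else ((let w = 9 in (\p.false)) (if true then 7 else 5)))
step 1: [let@0] (if ((\z.true) ((\y.y) 3)) then (((\u.(\v.u)) true) (3 - 3)) else ((let w = 9 in (\p.false)) (if true then 7 else 5)))
step 2: [beta@0] (if true then (((\u.(\v.u)) true) (3 - 3)) else ((let w = 9 in (\p.false)) (if true then 7 else 5)))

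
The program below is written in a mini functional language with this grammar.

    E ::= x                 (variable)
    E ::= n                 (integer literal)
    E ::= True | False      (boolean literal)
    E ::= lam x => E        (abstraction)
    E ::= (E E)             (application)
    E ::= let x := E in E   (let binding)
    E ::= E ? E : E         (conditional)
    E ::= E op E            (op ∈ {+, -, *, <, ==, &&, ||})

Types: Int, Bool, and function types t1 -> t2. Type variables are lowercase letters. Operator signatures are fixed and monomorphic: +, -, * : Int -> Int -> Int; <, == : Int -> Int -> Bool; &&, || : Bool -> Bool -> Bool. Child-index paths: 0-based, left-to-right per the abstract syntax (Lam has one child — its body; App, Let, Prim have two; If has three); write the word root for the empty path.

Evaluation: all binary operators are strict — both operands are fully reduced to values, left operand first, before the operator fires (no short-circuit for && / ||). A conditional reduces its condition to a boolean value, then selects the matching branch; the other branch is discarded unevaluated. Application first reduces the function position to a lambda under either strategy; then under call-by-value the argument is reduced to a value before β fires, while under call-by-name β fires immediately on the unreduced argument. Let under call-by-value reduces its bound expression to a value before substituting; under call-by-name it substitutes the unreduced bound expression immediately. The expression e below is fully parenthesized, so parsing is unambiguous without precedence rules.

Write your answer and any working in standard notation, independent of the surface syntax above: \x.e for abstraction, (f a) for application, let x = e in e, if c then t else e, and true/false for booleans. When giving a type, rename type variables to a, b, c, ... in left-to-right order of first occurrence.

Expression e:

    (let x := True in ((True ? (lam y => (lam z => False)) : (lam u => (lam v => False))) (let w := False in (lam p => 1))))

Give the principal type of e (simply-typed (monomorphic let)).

Derivation:
let x : Bool
  unify Bool ~ Bool
\z._ : b -> Bool
\y._ : a -> b -> Bool
\v._ : d -> Bool
\u._ : c -> d -> Bool
  unify a -> b -> Bool ~ c -> d -> Bool
  unify a ~ c
  unify b -> Bool ~ d -> Bool
  unify b ~ d
  unify Bool ~ Bool
let w : Bool
\p._ : e -> Int
  unify c -> d -> Bool ~ (e -> Int) -> f
  unify c ~ e -> Int
  unify d -> Bool ~ f
_ _ : d -> Bool

Answer: a -> Bool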